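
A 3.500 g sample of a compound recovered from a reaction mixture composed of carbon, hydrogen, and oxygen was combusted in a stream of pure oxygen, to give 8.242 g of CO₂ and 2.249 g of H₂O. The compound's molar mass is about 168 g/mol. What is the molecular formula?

C9H12O3

mol C = 8.242 g CO₂ ÷ 44.009 g/mol = 0.18728 mol
mol H = 2 × 2.249 g H₂O ÷ 18.015 g/mol = 0.24968 mol
mass O = 3.500 − (2.2494 + 0.25168) = 0.99890 g → mol O = 0.99890 ÷ 15.999 = 0.062435 mol
Divide by the smallest (0.062435 mol): C 3.000, H 3.999, O 1.000
Empirical formula: C3H4O
Empirical-formula mass = 56.06 g/mol; 168 ÷ 56.06 ≈ 3, so the molecular formula is C9H12O3.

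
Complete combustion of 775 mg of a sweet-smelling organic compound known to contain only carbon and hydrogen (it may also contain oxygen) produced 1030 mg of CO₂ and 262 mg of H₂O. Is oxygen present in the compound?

yes

mol C = 1.03 g CO₂ ÷ 44.009 g/mol = 0.02340 mol
mol H = 2 × 0.262 g H₂O ÷ 18.015 g/mol = 0.02909 mol
C and H account for only 0.3104 g of the 0.775 g sample; the remaining 0.4646 g must be oxygen.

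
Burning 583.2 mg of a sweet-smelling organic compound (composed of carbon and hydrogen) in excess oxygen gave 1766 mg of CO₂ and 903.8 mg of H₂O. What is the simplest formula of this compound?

mol C = 1.766 g CO₂ ÷ 44.009 g/mol = 0.040128 mol
mol H = 2 × 0.9038 g H₂O ÷ 18.015 g/mol = 0.10034 mol
Divide by the smallest (0.040128 mol): C 1.000, H 2.500
Multiplying each by 2 gives whole numbers: C 2.00, H 5.00

C2H5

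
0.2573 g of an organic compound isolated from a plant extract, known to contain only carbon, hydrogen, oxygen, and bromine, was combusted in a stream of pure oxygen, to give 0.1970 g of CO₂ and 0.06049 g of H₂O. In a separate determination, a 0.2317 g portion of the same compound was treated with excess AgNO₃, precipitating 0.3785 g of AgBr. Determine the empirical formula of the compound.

C4H6Br2O

mol C = 0.1970 g CO₂ ÷ 44.009 g/mol = 0.0044764 mol
mol H = 2 × 0.06049 g H₂O ÷ 18.015 g/mol = 0.0067155 mol
From the AgBr data: mol Br per gram of compound = (0.3785 ÷ 187.772) ÷ 0.2317 = 0.0086998 mol/g, so in the 0.2573 g combustion sample mol Br = 0.0022385 mol
mass O = 0.2573 − (0.053766 + 0.0067692 + 0.17886) = 0.017904 g → mol O = 0.017904 ÷ 15.999 = 0.0011190 mol
Divide by the smallest (0.0011190 mol): C 4.000, H 6.001, Br 2.000, O 1.000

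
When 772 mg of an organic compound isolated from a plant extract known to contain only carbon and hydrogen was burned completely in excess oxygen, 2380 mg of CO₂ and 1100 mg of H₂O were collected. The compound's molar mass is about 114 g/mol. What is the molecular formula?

mol C = 2.38 g CO₂ ÷ 44.009 g/mol = 0.05408 mol
mol H = 2 × 1.10 g H₂O ÷ 18.015 g/mol = 0.1221 mol
Divide by the smallest (0.05408 mol): C 1.000, H 2.258
Multiplying each by 4 gives whole numbers: C 4.00, H 9.03
Empirical formula: C4H9
Empirical-formula mass = 57.12 g/mol; 114 ÷ 57.12 ≈ 2, so the molecular formula is C8H18.

C8H18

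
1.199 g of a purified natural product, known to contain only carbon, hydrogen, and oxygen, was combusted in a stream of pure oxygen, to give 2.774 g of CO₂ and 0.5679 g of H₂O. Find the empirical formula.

C8H8O3

mol C = 2.774 g CO₂ ÷ 44.009 g/mol = 0.063033 mol
mol H = 2 × 0.5679 g H₂O ÷ 18.015 g/mol = 0.063047 mol
mass O = 1.199 − (0.75708 + 0.063552) = 0.37836 g → mol O = 0.37836 ÷ 15.999 = 0.023649 mol
Divide by the smallest (0.023649 mol): C 2.665, H 2.666, O 1.000
Multiplying each by 3 gives whole numbers: C 8.00, H 8.00, O 3.00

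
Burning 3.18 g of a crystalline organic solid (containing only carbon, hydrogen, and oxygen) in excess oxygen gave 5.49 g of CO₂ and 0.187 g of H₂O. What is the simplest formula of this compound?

mol C = 5.49 g CO₂ ÷ 44.009 g/mol = 0.1247 mol
mol H = 2 × 0.187 g H₂O ÷ 18.015 g/mol = 0.02076 mol
mass O = 3.18 − (1.498 + 0.02093) = 1.661 g → mol O = 1.661 ÷ 15.999 = 0.1038 mol
Divide by the smallest (0.02076 mol): C 6.009, H 1.000, O 5.000

C6HO5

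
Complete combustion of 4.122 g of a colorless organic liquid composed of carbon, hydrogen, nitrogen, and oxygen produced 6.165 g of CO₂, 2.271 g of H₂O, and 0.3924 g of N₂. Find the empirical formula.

C5H9NO4

mol C = 6.165 g CO₂ ÷ 44.009 g/mol = 0.14008 mol
mol H = 2 × 2.271 g H₂O ÷ 18.015 g/mol = 0.25212 mol
mol N = 2 × 0.3924 g N₂ ÷ 28.014 g/mol = 0.028015 mol
mass O = 4.122 − (1.6826 + 0.25414 + 0.39240) = 1.7929 g → mol O = 1.7929 ÷ 15.999 = 0.11206 mol
Divide by the smallest (0.028015 mol): C 5.000, H 9.000, N 1.000, O 4.000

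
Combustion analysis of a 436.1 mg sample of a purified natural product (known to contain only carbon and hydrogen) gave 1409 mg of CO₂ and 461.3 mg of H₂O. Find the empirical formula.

C5H8

mol C = 1.409 g CO₂ ÷ 44.009 g/mol = 0.032016 mol
mol H = 2 × 0.4613 g H₂O ÷ 18.015 g/mol = 0.051213 mol
Divide by the smallest (0.032016 mol): C 1.000, H 1.600
Multiplying each by 5 gives whole numbers: C 5.00, H 8.00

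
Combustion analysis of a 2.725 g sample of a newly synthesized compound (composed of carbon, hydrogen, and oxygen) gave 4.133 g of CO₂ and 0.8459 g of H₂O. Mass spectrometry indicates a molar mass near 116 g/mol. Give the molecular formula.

C4H4O4

mol C = 4.133 g CO₂ ÷ 44.009 g/mol = 0.093913 mol
mol H = 2 × 0.8459 g H₂O ÷ 18.015 g/mol = 0.093911 mol
mass O = 2.725 − (1.1280 + 0.094662) = 1.5024 g → mol O = 1.5024 ÷ 15.999 = 0.093903 mol
Divide by the smallest (0.093903 mol): C 1.000, H 1.000, O 1.000
Empirical formula: CHO
Empirical-formula mass = 29.02 g/mol; 116 ÷ 29.02 ≈ 4, so the molecular formula is C4H4O4.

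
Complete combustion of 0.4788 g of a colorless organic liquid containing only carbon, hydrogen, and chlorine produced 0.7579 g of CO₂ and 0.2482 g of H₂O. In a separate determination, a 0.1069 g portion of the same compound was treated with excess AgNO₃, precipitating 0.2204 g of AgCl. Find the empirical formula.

C5H8Cl2

mol C = 0.7579 g CO₂ ÷ 44.009 g/mol = 0.017221 mol
mol H = 2 × 0.2482 g H₂O ÷ 18.015 g/mol = 0.027555 mol
From the AgCl data: mol Cl per gram of compound = (0.2204 ÷ 143.318) ÷ 0.1069 = 0.014386 mol/g, so in the 0.4788 g combustion sample mol Cl = 0.0068879 mol
Divide by the smallest (0.0068879 mol): C 2.500, H 4.000, Cl 1.000
Multiplying each by 2 gives whole numbers: C 5.00, H 8.00, Cl 2.00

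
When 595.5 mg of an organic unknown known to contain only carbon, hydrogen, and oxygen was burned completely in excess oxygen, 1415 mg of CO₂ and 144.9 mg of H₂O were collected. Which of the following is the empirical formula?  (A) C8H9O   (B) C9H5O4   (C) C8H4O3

mol C = 1.415 g CO₂ ÷ 44.009 g/mol = 0.032153 mol
mol H = 2 × 0.1449 g H₂O ÷ 18.015 g/mol = 0.016087 mol
mass O = 0.5955 − (0.38618 + 0.016215) = 0.19310 g → mol O = 0.19310 ÷ 15.999 = 0.012070 mol
Divide by the smallest (0.012070 mol): C 2.664, H 1.333, O 1.000
Multiplying each by 3 gives whole numbers: C 7.99, H 4.00, O 3.00

(C) C8H4O3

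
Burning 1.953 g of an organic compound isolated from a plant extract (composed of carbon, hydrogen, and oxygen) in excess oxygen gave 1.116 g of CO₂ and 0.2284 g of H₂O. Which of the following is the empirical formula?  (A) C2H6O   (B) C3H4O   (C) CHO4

(C) CHO4

mol C = 1.116 g CO₂ ÷ 44.009 g/mol = 0.025358 mol
mol H = 2 × 0.2284 g H₂O ÷ 18.015 g/mol = 0.025357 mol
mass O = 1.953 − (0.30458 + 0.025560) = 1.6229 g → mol O = 1.6229 ÷ 15.999 = 0.10144 mol
Divide by the smallest (0.025357 mol): C 1.000, H 1.000, O 4.000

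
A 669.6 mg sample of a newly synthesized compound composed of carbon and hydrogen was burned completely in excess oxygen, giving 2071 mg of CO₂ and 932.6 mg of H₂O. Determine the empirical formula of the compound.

C5H11

mol C = 2.071 g CO₂ ÷ 44.009 g/mol = 0.047059 mol
mol H = 2 × 0.9326 g H₂O ÷ 18.015 g/mol = 0.10354 mol
Divide by the smallest (0.047059 mol): C 1.000, H 2.200
Multiplying each by 5 gives whole numbers: C 5.00, H 11.00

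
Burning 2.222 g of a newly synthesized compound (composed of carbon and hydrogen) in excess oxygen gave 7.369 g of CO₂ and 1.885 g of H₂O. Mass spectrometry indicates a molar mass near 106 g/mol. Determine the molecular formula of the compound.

mol C = 7.369 g CO₂ ÷ 44.009 g/mol = 0.16744 mol
mol H = 2 × 1.885 g H₂O ÷ 18.015 g/mol = 0.20927 mol
Divide by the smallest (0.16744 mol): C 1.000, H 1.250
Multiplying each by 4 gives whole numbers: C 4.00, H 5.00
Empirical formula: C4H5
Empirical-formula mass = 53.08 g/mol; 106 ÷ 53.08 ≈ 2, so the molecular formula is C8H10.

C8H10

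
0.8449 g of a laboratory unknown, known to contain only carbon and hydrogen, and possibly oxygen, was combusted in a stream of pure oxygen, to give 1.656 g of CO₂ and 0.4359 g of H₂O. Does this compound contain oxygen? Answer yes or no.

yes

mol C = 1.656 g CO₂ ÷ 44.009 g/mol = 0.037629 mol
mol H = 2 × 0.4359 g H₂O ÷ 18.015 g/mol = 0.048393 mol
C and H account for only 0.50074 g of the 0.8449 g sample; the remaining 0.34416 g must be oxygen.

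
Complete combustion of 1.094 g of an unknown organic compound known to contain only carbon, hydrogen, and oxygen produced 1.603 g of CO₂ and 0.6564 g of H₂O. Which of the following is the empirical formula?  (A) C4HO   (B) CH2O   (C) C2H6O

mol C = 1.603 g CO₂ ÷ 44.009 g/mol = 0.036424 mol
mol H = 2 × 0.6564 g H₂O ÷ 18.015 g/mol = 0.072873 mol
mass O = 1.094 − (0.43749 + 0.073456) = 0.58305 g → mol O = 0.58305 ÷ 15.999 = 0.036443 mol
Divide by the smallest (0.036424 mol): C 1.000, H 2.001, O 1.001

(B) CH2O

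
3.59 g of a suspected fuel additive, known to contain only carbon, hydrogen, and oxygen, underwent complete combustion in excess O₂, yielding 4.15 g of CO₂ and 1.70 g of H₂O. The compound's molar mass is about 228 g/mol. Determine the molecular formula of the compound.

C6H12O9

mol C = 4.15 g CO₂ ÷ 44.009 g/mol = 0.09430 mol
mol H = 2 × 1.70 g H₂O ÷ 18.015 g/mol = 0.1887 mol
mass O = 3.59 − (1.133 + 0.1902) = 2.267 g → mol O = 2.267 ÷ 15.999 = 0.1417 mol
Divide by the smallest (0.09430 mol): C 1.000, H 2.001, O 1.503
Multiplying each by 2 gives whole numbers: C 2.00, H 4.00, O 3.01
Empirical formula: C2H4O3
Empirical-formula mass = 76.05 g/mol; 228 ÷ 76.05 ≈ 3, so the molecular formula is C6H12O9.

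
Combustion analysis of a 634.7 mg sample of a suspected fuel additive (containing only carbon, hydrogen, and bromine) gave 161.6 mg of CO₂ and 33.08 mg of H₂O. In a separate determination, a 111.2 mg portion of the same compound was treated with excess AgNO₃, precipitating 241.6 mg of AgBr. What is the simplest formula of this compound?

CHBr2

mol C = 0.1616 g CO₂ ÷ 44.009 g/mol = 0.0036720 mol
mol H = 2 × 0.03308 g H₂O ÷ 18.015 g/mol = 0.0036725 mol
From the AgBr data: mol Br per gram of compound = (0.2416 ÷ 187.772) ÷ 0.1112 = 0.011571 mol/g, so in the 0.6347 g combustion sample mol Br = 0.0073440 mol
Divide by the smallest (0.0036720 mol): C 1.000, H 1.000, Br 2.000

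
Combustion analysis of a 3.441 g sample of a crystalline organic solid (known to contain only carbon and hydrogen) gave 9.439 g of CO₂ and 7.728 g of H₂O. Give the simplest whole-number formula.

mol C = 9.439 g CO₂ ÷ 44.009 g/mol = 0.21448 mol
mol H = 2 × 7.728 g H₂O ÷ 18.015 g/mol = 0.85795 mol
Divide by the smallest (0.21448 mol): C 1.000, H 4.000

CH4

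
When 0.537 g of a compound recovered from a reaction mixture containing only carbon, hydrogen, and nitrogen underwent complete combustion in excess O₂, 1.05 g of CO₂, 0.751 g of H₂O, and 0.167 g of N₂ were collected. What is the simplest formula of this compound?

mol C = 1.05 g CO₂ ÷ 44.009 g/mol = 0.02386 mol
mol H = 2 × 0.751 g H₂O ÷ 18.015 g/mol = 0.08337 mol
mol N = 2 × 0.167 g N₂ ÷ 28.014 g/mol = 0.01192 mol
Divide by the smallest (0.01192 mol): C 2.001, H 6.993, N 1.000

C2H7N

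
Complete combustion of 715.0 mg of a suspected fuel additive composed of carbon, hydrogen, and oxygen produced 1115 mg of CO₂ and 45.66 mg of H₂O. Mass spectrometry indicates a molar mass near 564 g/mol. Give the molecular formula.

mol C = 1.115 g CO₂ ÷ 44.009 g/mol = 0.025336 mol
mol H = 2 × 0.04566 g H₂O ÷ 18.015 g/mol = 0.0050691 mol
mass O = 0.7150 − (0.30431 + 0.0051097) = 0.40558 g → mol O = 0.40558 ÷ 15.999 = 0.025351 mol
Divide by the smallest (0.0050691 mol): C 4.998, H 1.000, O 5.001
Empirical formula: C5HO5
Empirical-formula mass = 141.06 g/mol; 564 ÷ 141.06 ≈ 4, so the molecular formula is C20H4O20.

C20H4O20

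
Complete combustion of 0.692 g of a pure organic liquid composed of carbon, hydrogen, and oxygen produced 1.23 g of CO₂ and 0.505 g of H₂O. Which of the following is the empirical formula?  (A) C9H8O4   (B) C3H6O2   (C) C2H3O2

mol C = 1.23 g CO₂ ÷ 44.009 g/mol = 0.02795 mol
mol H = 2 × 0.505 g H₂O ÷ 18.015 g/mol = 0.05606 mol
mass O = 0.692 − (0.3357 + 0.05651) = 0.2998 g → mol O = 0.2998 ÷ 15.999 = 0.01874 mol
Divide by the smallest (0.01874 mol): C 1.492, H 2.992, O 1.000
Multiplying each by 2 gives whole numbers: C 2.98, H 5.98, O 2.00

(B) C3H6O2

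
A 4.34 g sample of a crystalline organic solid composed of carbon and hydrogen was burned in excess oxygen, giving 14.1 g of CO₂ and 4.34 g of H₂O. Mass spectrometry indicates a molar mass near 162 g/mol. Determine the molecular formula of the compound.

mol C = 14.1 g CO₂ ÷ 44.009 g/mol = 0.3204 mol
mol H = 2 × 4.34 g H₂O ÷ 18.015 g/mol = 0.4818 mol
Divide by the smallest (0.3204 mol): C 1.000, H 1.504
Multiplying each by 2 gives whole numbers: C 2.00, H 3.01
Empirical formula: C2H3
Empirical-formula mass = 27.05 g/mol; 162 ÷ 27.05 ≈ 6, so the molecular formula is C12H18.

C12H18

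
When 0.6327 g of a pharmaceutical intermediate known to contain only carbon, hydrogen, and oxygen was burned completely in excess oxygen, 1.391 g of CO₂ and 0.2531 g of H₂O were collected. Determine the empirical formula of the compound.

mol C = 1.391 g CO₂ ÷ 44.009 g/mol = 0.031607 mol
mol H = 2 × 0.2531 g H₂O ÷ 18.015 g/mol = 0.028099 mol
mass O = 0.6327 − (0.37963 + 0.028324) = 0.22474 g → mol O = 0.22474 ÷ 15.999 = 0.014047 mol
Divide by the smallest (0.014047 mol): C 2.250, H 2.000, O 1.000
Multiplying each by 4 gives whole numbers: C 9.00, H 8.00, O 4.00

C9H8O4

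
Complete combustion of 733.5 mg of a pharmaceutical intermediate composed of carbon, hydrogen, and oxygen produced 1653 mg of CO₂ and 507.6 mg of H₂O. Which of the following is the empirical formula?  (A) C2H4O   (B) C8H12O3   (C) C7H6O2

mol C = 1.653 g CO₂ ÷ 44.009 g/mol = 0.037560 mol
mol H = 2 × 0.5076 g H₂O ÷ 18.015 g/mol = 0.056353 mol
mass O = 0.7335 − (0.45114 + 0.056804) = 0.22556 g → mol O = 0.22556 ÷ 15.999 = 0.014098 mol
Divide by the smallest (0.014098 mol): C 2.664, H 3.997, O 1.000
Multiplying each by 3 gives whole numbers: C 7.99, H 11.99, O 3.00

(B) C8H12O3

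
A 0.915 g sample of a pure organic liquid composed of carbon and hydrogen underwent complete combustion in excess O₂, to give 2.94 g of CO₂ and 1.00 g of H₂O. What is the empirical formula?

C3H5

mol C = 2.94 g CO₂ ÷ 44.009 g/mol = 0.06680 mol
mol H = 2 × 1.00 g H₂O ÷ 18.015 g/mol = 0.1110 mol
Divide by the smallest (0.06680 mol): C 1.000, H 1.662
Multiplying each by 3 gives whole numbers: C 3.00, H 4.99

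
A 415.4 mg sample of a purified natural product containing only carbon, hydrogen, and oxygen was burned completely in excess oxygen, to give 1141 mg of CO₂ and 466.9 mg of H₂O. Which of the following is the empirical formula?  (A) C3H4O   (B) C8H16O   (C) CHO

(B) C8H16O

mol C = 1.141 g CO₂ ÷ 44.009 g/mol = 0.025927 mol
mol H = 2 × 0.4669 g H₂O ÷ 18.015 g/mol = 0.051835 mol
mass O = 0.4154 − (0.31140 + 0.052249) = 0.051747 g → mol O = 0.051747 ÷ 15.999 = 0.0032344 mol
Divide by the smallest (0.0032344 mol): C 8.016, H 16.026, O 1.000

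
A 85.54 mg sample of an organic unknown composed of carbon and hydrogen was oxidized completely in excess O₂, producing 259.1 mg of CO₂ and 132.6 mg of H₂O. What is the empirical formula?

mol C = 0.2591 g CO₂ ÷ 44.009 g/mol = 0.0058874 mol
mol H = 2 × 0.1326 g H₂O ÷ 18.015 g/mol = 0.014721 mol
Divide by the smallest (0.0058874 mol): C 1.000, H 2.500
Multiplying each by 2 gives whole numbers: C 2.00, H 5.00

C2H5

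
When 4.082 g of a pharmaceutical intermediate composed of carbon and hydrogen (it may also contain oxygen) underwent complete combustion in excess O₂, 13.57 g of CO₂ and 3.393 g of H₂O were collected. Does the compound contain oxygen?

no

mol C = 13.57 g CO₂ ÷ 44.009 g/mol = 0.30835 mol
mol H = 2 × 3.393 g H₂O ÷ 18.015 g/mol = 0.37669 mol
C and H together account for 4.0832 g — essentially the entire 4.082 g sample — so the compound contains no oxygen.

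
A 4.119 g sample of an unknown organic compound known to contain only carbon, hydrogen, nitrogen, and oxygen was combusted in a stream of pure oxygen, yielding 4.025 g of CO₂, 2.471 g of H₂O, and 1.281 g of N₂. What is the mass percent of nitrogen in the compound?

mol C = 4.025 g CO₂ ÷ 44.009 g/mol = 0.091459 mol
mol H = 2 × 2.471 g H₂O ÷ 18.015 g/mol = 0.27433 mol
mol N = 2 × 1.281 g N₂ ÷ 28.014 g/mol = 0.091454 mol
mass O = 4.119 − (1.0985 + 0.27652 + 1.2810) = 1.4630 g → mol O = 1.4630 ÷ 15.999 = 0.091441 mol
mass % N = 1.2810 g ÷ 4.119 g × 100%

31.10%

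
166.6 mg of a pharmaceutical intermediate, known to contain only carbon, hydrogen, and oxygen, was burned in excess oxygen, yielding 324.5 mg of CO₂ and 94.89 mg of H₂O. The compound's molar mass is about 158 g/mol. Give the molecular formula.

mol C = 0.3245 g CO₂ ÷ 44.009 g/mol = 0.0073735 mol
mol H = 2 × 0.09489 g H₂O ÷ 18.015 g/mol = 0.010535 mol
mass O = 0.1666 − (0.088563 + 0.010619) = 0.067418 g → mol O = 0.067418 ÷ 15.999 = 0.0042139 mol
Divide by the smallest (0.0042139 mol): C 1.750, H 2.500, O 1.000
Multiplying each by 4 gives whole numbers: C 7.00, H 10.00, O 4.00
Empirical formula: C7H10O4
Empirical-formula mass = 158.15 g/mol; 158 ÷ 158.15 ≈ 1, so the molecular formula is C7H10O4.

C7H10O4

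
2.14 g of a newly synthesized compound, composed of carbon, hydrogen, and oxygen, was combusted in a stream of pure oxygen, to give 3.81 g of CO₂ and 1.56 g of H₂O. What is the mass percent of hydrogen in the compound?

mol C = 3.81 g CO₂ ÷ 44.009 g/mol = 0.08657 mol
mol H = 2 × 1.56 g H₂O ÷ 18.015 g/mol = 0.1732 mol
mass O = 2.14 − (1.040 + 0.1746) = 0.9256 g → mol O = 0.9256 ÷ 15.999 = 0.05785 mol
mass % H = 0.1746 g ÷ 2.14 g × 100%

8.2%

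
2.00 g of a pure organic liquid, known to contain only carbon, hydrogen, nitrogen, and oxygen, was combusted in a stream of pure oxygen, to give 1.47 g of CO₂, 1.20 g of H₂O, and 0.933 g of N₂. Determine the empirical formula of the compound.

mol C = 1.47 g CO₂ ÷ 44.009 g/mol = 0.03340 mol
mol H = 2 × 1.20 g H₂O ÷ 18.015 g/mol = 0.1332 mol
mol N = 2 × 0.933 g N₂ ÷ 28.014 g/mol = 0.06661 mol
mass O = 2.00 − (0.4012 + 0.1343 + 0.9330) = 0.5315 g → mol O = 0.5315 ÷ 15.999 = 0.03322 mol
Divide by the smallest (0.03322 mol): C 1.005, H 4.010, N 2.005, O 1.000

CH4N2O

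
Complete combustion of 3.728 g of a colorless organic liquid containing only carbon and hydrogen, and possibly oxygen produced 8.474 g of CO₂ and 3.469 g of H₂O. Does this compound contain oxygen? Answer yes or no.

mol C = 8.474 g CO₂ ÷ 44.009 g/mol = 0.19255 mol
mol H = 2 × 3.469 g H₂O ÷ 18.015 g/mol = 0.38512 mol
C and H account for only 2.7009 g of the 3.728 g sample; the remaining 1.0271 g must be oxygen.

yes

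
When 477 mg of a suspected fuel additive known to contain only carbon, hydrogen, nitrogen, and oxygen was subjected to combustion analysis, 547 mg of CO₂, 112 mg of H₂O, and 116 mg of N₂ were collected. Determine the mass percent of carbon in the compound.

31.3%

mol C = 0.547 g CO₂ ÷ 44.009 g/mol = 0.01243 mol
mol H = 2 × 0.112 g H₂O ÷ 18.015 g/mol = 0.01243 mol
mol N = 2 × 0.116 g N₂ ÷ 28.014 g/mol = 0.008282 mol
mass O = 0.477 − (0.1493 + 0.01253 + 0.1160) = 0.1992 g → mol O = 0.1992 ÷ 15.999 = 0.01245 mol
mass % C = 0.1493 g ÷ 0.477 g × 100%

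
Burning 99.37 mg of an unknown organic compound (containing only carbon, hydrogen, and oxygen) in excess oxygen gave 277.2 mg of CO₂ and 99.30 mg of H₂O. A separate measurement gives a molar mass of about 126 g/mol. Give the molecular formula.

C8H14O

mol C = 0.2772 g CO₂ ÷ 44.009 g/mol = 0.0062987 mol
mol H = 2 × 0.09930 g H₂O ÷ 18.015 g/mol = 0.011024 mol
mass O = 0.09937 − (0.075654 + 0.011112) = 0.012604 g → mol O = 0.012604 ÷ 15.999 = 0.00078779 mol
Divide by the smallest (0.00078779 mol): C 7.995, H 13.994, O 1.000
Empirical formula: C8H14O
Empirical-formula mass = 126.20 g/mol; 126 ÷ 126.20 ≈ 1, so the molecular formula is C8H14O.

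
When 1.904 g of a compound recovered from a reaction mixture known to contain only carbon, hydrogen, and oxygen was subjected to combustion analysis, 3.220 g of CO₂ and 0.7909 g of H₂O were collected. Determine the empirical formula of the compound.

mol C = 3.220 g CO₂ ÷ 44.009 g/mol = 0.073167 mol
mol H = 2 × 0.7909 g H₂O ÷ 18.015 g/mol = 0.087805 mol
mass O = 1.904 − (0.87881 + 0.088507) = 0.93669 g → mol O = 0.93669 ÷ 15.999 = 0.058547 mol
Divide by the smallest (0.058547 mol): C 1.250, H 1.500, O 1.000
Multiplying each by 4 gives whole numbers: C 5.00, H 6.00, O 4.00

C5H6O4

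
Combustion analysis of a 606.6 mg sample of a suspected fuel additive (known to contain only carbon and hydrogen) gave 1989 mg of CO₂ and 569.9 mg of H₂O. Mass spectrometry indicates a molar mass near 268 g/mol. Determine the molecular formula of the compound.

C20H28

mol C = 1.989 g CO₂ ÷ 44.009 g/mol = 0.045195 mol
mol H = 2 × 0.5699 g H₂O ÷ 18.015 g/mol = 0.063269 mol
Divide by the smallest (0.045195 mol): C 1.000, H 1.400
Multiplying each by 5 gives whole numbers: C 5.00, H 7.00
Empirical formula: C5H7
Empirical-formula mass = 67.11 g/mol; 268 ÷ 67.11 ≈ 4, so the molecular formula is C20H28.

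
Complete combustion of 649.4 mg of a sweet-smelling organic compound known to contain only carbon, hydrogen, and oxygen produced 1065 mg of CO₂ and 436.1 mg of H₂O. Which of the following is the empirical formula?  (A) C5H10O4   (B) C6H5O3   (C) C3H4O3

mol C = 1.065 g CO₂ ÷ 44.009 g/mol = 0.024200 mol
mol H = 2 × 0.4361 g H₂O ÷ 18.015 g/mol = 0.048415 mol
mass O = 0.6494 − (0.29066 + 0.048803) = 0.30994 g → mol O = 0.30994 ÷ 15.999 = 0.019372 mol
Divide by the smallest (0.019372 mol): C 1.249, H 2.499, O 1.000
Multiplying each by 4 gives whole numbers: C 5.00, H 10.00, O 4.00

(A) C5H10O4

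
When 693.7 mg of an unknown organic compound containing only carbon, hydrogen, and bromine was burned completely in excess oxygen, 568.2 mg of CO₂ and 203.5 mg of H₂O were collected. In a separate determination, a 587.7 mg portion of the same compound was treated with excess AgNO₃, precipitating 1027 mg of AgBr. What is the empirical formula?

C4H7Br2

mol C = 0.5682 g CO₂ ÷ 44.009 g/mol = 0.012911 mol
mol H = 2 × 0.2035 g H₂O ÷ 18.015 g/mol = 0.022592 mol
From the AgBr data: mol Br per gram of compound = (1.027 ÷ 187.772) ÷ 0.5877 = 0.0093064 mol/g, so in the 0.6937 g combustion sample mol Br = 0.0064559 mol
Divide by the smallest (0.0064559 mol): C 2.000, H 3.499, Br 1.000
Multiplying each by 2 gives whole numbers: C 4.00, H 7.00, Br 2.00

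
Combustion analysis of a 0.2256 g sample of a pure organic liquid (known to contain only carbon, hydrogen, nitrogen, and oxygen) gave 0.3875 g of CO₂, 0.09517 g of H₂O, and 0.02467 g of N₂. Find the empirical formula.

mol C = 0.3875 g CO₂ ÷ 44.009 g/mol = 0.0088050 mol
mol H = 2 × 0.09517 g H₂O ÷ 18.015 g/mol = 0.010566 mol
mol N = 2 × 0.02467 g N₂ ÷ 28.014 g/mol = 0.0017613 mol
mass O = 0.2256 − (0.10576 + 0.010650 + 0.024670) = 0.084523 g → mol O = 0.084523 ÷ 15.999 = 0.0052830 mol
Divide by the smallest (0.0017613 mol): C 4.999, H 5.999, N 1.000, O 3.000

C5H6NO3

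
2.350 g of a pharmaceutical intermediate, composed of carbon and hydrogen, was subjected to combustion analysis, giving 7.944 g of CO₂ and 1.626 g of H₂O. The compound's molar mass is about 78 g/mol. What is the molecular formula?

C6H6

mol C = 7.944 g CO₂ ÷ 44.009 g/mol = 0.18051 mol
mol H = 2 × 1.626 g H₂O ÷ 18.015 g/mol = 0.18052 mol
Divide by the smallest (0.18051 mol): C 1.000, H 1.000
Empirical formula: CH
Empirical-formula mass = 13.02 g/mol; 78 ÷ 13.02 ≈ 6, so the molecular formula is C6H6.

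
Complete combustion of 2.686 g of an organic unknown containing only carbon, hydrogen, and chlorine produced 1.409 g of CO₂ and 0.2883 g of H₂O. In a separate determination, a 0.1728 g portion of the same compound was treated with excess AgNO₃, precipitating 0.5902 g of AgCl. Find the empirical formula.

mol C = 1.409 g CO₂ ÷ 44.009 g/mol = 0.032016 mol
mol H = 2 × 0.2883 g H₂O ÷ 18.015 g/mol = 0.032007 mol
From the AgCl data: mol Cl per gram of compound = (0.5902 ÷ 143.318) ÷ 0.1728 = 0.023832 mol/g, so in the 2.686 g combustion sample mol Cl = 0.064012 mol
Divide by the smallest (0.032007 mol): C 1.000, H 1.000, Cl 2.000

CHCl2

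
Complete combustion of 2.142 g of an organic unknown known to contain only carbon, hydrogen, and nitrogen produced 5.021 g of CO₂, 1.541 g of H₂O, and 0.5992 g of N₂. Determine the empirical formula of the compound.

mol C = 5.021 g CO₂ ÷ 44.009 g/mol = 0.11409 mol
mol H = 2 × 1.541 g H₂O ÷ 18.015 g/mol = 0.17108 mol
mol N = 2 × 0.5992 g N₂ ÷ 28.014 g/mol = 0.042779 mol
Divide by the smallest (0.042779 mol): C 2.667, H 3.999, N 1.000
Multiplying each by 3 gives whole numbers: C 8.00, H 12.00, N 3.00

C8H12N3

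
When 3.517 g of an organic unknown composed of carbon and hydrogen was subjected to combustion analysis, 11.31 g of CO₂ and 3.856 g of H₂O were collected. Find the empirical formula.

C3H5

mol C = 11.31 g CO₂ ÷ 44.009 g/mol = 0.25699 mol
mol H = 2 × 3.856 g H₂O ÷ 18.015 g/mol = 0.42809 mol
Divide by the smallest (0.25699 mol): C 1.000, H 1.666
Multiplying each by 3 gives whole numbers: C 3.00, H 5.00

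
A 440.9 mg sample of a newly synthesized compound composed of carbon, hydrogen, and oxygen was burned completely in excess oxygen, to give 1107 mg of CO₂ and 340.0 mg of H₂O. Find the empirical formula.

mol C = 1.107 g CO₂ ÷ 44.009 g/mol = 0.025154 mol
mol H = 2 × 0.3400 g H₂O ÷ 18.015 g/mol = 0.037746 mol
mass O = 0.4409 − (0.30212 + 0.038048) = 0.10073 g → mol O = 0.10073 ÷ 15.999 = 0.0062959 mol
Divide by the smallest (0.0062959 mol): C 3.995, H 5.995, O 1.000

C4H6O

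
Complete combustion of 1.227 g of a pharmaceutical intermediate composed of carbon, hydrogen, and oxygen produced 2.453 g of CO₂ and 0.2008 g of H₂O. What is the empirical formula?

C5H2O3

mol C = 2.453 g CO₂ ÷ 44.009 g/mol = 0.055739 mol
mol H = 2 × 0.2008 g H₂O ÷ 18.015 g/mol = 0.022293 mol
mass O = 1.227 − (0.66948 + 0.022471) = 0.53505 g → mol O = 0.53505 ÷ 15.999 = 0.033443 mol
Divide by the smallest (0.022293 mol): C 2.500, H 1.000, O 1.500
Multiplying each by 2 gives whole numbers: C 5.00, H 2.00, O 3.00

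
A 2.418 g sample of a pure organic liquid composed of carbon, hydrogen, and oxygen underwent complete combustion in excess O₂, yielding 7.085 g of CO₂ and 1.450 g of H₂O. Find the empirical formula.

mol C = 7.085 g CO₂ ÷ 44.009 g/mol = 0.16099 mol
mol H = 2 × 1.450 g H₂O ÷ 18.015 g/mol = 0.16098 mol
mass O = 2.418 − (1.9336 + 0.16226) = 0.32209 g → mol O = 0.32209 ÷ 15.999 = 0.020132 mol
Divide by the smallest (0.020132 mol): C 7.997, H 7.996, O 1.000

C8H8O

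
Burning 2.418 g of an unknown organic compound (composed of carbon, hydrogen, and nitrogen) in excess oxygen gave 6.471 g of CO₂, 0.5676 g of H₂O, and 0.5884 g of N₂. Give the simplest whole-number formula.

C7H3N2

mol C = 6.471 g CO₂ ÷ 44.009 g/mol = 0.14704 mol
mol H = 2 × 0.5676 g H₂O ÷ 18.015 g/mol = 0.063014 mol
mol N = 2 × 0.5884 g N₂ ÷ 28.014 g/mol = 0.042008 mol
Divide by the smallest (0.042008 mol): C 3.500, H 1.500, N 1.000
Multiplying each by 2 gives whole numbers: C 7.00, H 3.00, N 2.00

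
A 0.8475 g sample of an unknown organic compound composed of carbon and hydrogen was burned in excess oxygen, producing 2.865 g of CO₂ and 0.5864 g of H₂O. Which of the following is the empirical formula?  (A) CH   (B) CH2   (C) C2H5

mol C = 2.865 g CO₂ ÷ 44.009 g/mol = 0.065100 mol
mol H = 2 × 0.5864 g H₂O ÷ 18.015 g/mol = 0.065101 mol
Divide by the smallest (0.065100 mol): C 1.000, H 1.000

(A) CH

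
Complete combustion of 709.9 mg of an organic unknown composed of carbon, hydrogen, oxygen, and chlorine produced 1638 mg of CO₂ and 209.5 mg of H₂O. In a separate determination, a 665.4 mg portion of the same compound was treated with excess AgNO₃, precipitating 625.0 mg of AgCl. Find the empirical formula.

C8H5ClO

mol C = 1.638 g CO₂ ÷ 44.009 g/mol = 0.037220 mol
mol H = 2 × 0.2095 g H₂O ÷ 18.015 g/mol = 0.023258 mol
From the AgCl data: mol Cl per gram of compound = (0.6250 ÷ 143.318) ÷ 0.6654 = 0.0065538 mol/g, so in the 0.7099 g combustion sample mol Cl = 0.0046526 mol
mass O = 0.7099 − (0.44705 + 0.023444 + 0.16493) = 0.074476 g → mol O = 0.074476 ÷ 15.999 = 0.0046551 mol
Divide by the smallest (0.0046526 mol): C 8.000, H 4.999, Cl 1.000, O 1.001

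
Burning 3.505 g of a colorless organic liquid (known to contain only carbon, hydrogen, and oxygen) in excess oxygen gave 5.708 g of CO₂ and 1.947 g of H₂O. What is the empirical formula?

mol C = 5.708 g CO₂ ÷ 44.009 g/mol = 0.12970 mol
mol H = 2 × 1.947 g H₂O ÷ 18.015 g/mol = 0.21615 mol
mass O = 3.505 − (1.5578 + 0.21788) = 1.7293 g → mol O = 1.7293 ÷ 15.999 = 0.10809 mol
Divide by the smallest (0.10809 mol): C 1.200, H 2.000, O 1.000
Multiplying each by 5 gives whole numbers: C 6.00, H 10.00, O 5.00

C6H10O5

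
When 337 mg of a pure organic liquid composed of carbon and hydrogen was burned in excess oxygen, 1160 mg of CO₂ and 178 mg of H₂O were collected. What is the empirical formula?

C4H3

mol C = 1.16 g CO₂ ÷ 44.009 g/mol = 0.02636 mol
mol H = 2 × 0.178 g H₂O ÷ 18.015 g/mol = 0.01976 mol
Divide by the smallest (0.01976 mol): C 1.334, H 1.000
Multiplying each by 3 gives whole numbers: C 4.00, H 3.00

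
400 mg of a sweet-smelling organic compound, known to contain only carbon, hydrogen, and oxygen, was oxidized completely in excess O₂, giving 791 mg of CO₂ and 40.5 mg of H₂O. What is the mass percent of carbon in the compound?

mol C = 0.791 g CO₂ ÷ 44.009 g/mol = 0.01797 mol
mol H = 2 × 0.0405 g H₂O ÷ 18.015 g/mol = 0.004496 mol
mass O = 0.400 − (0.2159 + 0.004532) = 0.1796 g → mol O = 0.1796 ÷ 15.999 = 0.01122 mol
mass % C = 0.2159 g ÷ 0.400 g × 100%

54.0%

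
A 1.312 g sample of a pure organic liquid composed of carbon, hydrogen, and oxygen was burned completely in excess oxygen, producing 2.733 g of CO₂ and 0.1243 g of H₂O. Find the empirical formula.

mol C = 2.733 g CO₂ ÷ 44.009 g/mol = 0.062101 mol
mol H = 2 × 0.1243 g H₂O ÷ 18.015 g/mol = 0.013800 mol
mass O = 1.312 − (0.74589 + 0.013910) = 0.55220 g → mol O = 0.55220 ÷ 15.999 = 0.034514 mol
Divide by the smallest (0.013800 mol): C 4.500, H 1.000, O 2.501
Multiplying each by 2 gives whole numbers: C 9.00, H 2.00, O 5.00

C9H2O5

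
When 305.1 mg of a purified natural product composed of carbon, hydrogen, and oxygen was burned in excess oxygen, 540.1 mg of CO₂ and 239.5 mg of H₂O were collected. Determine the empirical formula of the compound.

mol C = 0.5401 g CO₂ ÷ 44.009 g/mol = 0.012272 mol
mol H = 2 × 0.2395 g H₂O ÷ 18.015 g/mol = 0.026589 mol
mass O = 0.3051 − (0.14740 + 0.026802) = 0.13089 g → mol O = 0.13089 ÷ 15.999 = 0.0081814 mol
Divide by the smallest (0.0081814 mol): C 1.500, H 3.250, O 1.000
Multiplying each by 4 gives whole numbers: C 6.00, H 13.00, O 4.00

C6H13O4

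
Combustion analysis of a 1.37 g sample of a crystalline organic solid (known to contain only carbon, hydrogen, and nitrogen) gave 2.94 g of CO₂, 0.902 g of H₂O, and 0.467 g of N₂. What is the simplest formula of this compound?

C2H3N

mol C = 2.94 g CO₂ ÷ 44.009 g/mol = 0.06680 mol
mol H = 2 × 0.902 g H₂O ÷ 18.015 g/mol = 0.1001 mol
mol N = 2 × 0.467 g N₂ ÷ 28.014 g/mol = 0.03334 mol
Divide by the smallest (0.03334 mol): C 2.004, H 3.004, N 1.000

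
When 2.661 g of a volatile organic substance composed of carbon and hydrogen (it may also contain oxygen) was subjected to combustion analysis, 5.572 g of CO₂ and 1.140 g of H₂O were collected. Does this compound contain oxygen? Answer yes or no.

yes

mol C = 5.572 g CO₂ ÷ 44.009 g/mol = 0.12661 mol
mol H = 2 × 1.140 g H₂O ÷ 18.015 g/mol = 0.12656 mol
C and H account for only 1.6483 g of the 2.661 g sample; the remaining 1.0127 g must be oxygen.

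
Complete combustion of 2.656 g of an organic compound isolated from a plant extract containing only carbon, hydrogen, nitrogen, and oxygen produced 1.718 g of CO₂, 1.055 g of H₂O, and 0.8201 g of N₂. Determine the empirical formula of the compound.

mol C = 1.718 g CO₂ ÷ 44.009 g/mol = 0.039037 mol
mol H = 2 × 1.055 g H₂O ÷ 18.015 g/mol = 0.11712 mol
mol N = 2 × 0.8201 g N₂ ÷ 28.014 g/mol = 0.058549 mol
mass O = 2.656 − (0.46888 + 0.11806 + 0.82010) = 1.2490 g → mol O = 1.2490 ÷ 15.999 = 0.078065 mol
Divide by the smallest (0.039037 mol): C 1.000, H 3.000, N 1.500, O 2.000
Multiplying each by 2 gives whole numbers: C 2.00, H 6.00, N 3.00, O 4.00

C2H6N3O4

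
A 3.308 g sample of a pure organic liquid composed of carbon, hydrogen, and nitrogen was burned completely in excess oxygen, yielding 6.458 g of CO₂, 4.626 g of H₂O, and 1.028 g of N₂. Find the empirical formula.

mol C = 6.458 g CO₂ ÷ 44.009 g/mol = 0.14674 mol
mol H = 2 × 4.626 g H₂O ÷ 18.015 g/mol = 0.51357 mol
mol N = 2 × 1.028 g N₂ ÷ 28.014 g/mol = 0.073392 mol
Divide by the smallest (0.073392 mol): C 1.999, H 6.998, N 1.000

C2H7N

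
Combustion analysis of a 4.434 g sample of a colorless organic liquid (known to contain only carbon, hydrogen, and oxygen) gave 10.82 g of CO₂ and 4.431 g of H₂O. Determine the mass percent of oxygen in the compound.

22.22%

mol C = 10.82 g CO₂ ÷ 44.009 g/mol = 0.24586 mol
mol H = 2 × 4.431 g H₂O ÷ 18.015 g/mol = 0.49192 mol
mass O = 4.434 − (2.9530 + 0.49586) = 0.98513 g → mol O = 0.98513 ÷ 15.999 = 0.061575 mol
mass % O = 0.98513 g ÷ 4.434 g × 100%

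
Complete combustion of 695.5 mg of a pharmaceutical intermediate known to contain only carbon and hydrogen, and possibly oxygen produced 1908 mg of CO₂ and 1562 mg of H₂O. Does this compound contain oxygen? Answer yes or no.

mol C = 1.908 g CO₂ ÷ 44.009 g/mol = 0.043355 mol
mol H = 2 × 1.562 g H₂O ÷ 18.015 g/mol = 0.17341 mol
C and H together account for 0.69553 g — essentially the entire 0.6955 g sample — so the compound contains no oxygen.

no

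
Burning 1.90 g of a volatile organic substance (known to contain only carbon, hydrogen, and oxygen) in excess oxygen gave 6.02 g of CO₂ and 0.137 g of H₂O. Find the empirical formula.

mol C = 6.02 g CO₂ ÷ 44.009 g/mol = 0.1368 mol
mol H = 2 × 0.137 g H₂O ÷ 18.015 g/mol = 0.01521 mol
mass O = 1.90 − (1.643 + 0.01533) = 0.2417 g → mol O = 0.2417 ÷ 15.999 = 0.01511 mol
Divide by the smallest (0.01511 mol): C 9.055, H 1.007, O 1.000

C9HO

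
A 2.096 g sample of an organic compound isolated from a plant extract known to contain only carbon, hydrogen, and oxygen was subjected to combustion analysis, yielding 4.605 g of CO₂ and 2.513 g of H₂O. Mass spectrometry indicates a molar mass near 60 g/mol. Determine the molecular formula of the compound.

C3H8O

mol C = 4.605 g CO₂ ÷ 44.009 g/mol = 0.10464 mol
mol H = 2 × 2.513 g H₂O ÷ 18.015 g/mol = 0.27899 mol
mass O = 2.096 − (1.2568 + 0.28122) = 0.55798 g → mol O = 0.55798 ÷ 15.999 = 0.034876 mol
Divide by the smallest (0.034876 mol): C 3.000, H 8.000, O 1.000
Empirical formula: C3H8O
Empirical-formula mass = 60.10 g/mol; 60 ÷ 60.10 ≈ 1, so the molecular formula is C3H8O.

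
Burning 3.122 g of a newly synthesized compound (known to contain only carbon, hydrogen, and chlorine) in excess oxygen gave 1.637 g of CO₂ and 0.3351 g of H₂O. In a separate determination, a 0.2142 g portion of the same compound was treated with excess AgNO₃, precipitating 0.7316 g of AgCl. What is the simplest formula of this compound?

mol C = 1.637 g CO₂ ÷ 44.009 g/mol = 0.037197 mol
mol H = 2 × 0.3351 g H₂O ÷ 18.015 g/mol = 0.037202 mol
From the AgCl data: mol Cl per gram of compound = (0.7316 ÷ 143.318) ÷ 0.2142 = 0.023832 mol/g, so in the 3.122 g combustion sample mol Cl = 0.074402 mol
Divide by the smallest (0.037197 mol): C 1.000, H 1.000, Cl 2.000

CHCl2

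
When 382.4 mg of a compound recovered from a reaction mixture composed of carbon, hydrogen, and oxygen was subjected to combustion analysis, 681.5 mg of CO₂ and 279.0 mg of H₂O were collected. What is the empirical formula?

C3H6O2

mol C = 0.6815 g CO₂ ÷ 44.009 g/mol = 0.015485 mol
mol H = 2 × 0.2790 g H₂O ÷ 18.015 g/mol = 0.030974 mol
mass O = 0.3824 − (0.18600 + 0.031222) = 0.16518 g → mol O = 0.16518 ÷ 15.999 = 0.010325 mol
Divide by the smallest (0.010325 mol): C 1.500, H 3.000, O 1.000
Multiplying each by 2 gives whole numbers: C 3.00, H 6.00, O 2.00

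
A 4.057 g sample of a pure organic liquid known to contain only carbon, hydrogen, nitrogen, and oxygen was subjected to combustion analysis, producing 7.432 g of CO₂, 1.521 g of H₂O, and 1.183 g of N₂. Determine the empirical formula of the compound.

C4H4N2O

mol C = 7.432 g CO₂ ÷ 44.009 g/mol = 0.16887 mol
mol H = 2 × 1.521 g H₂O ÷ 18.015 g/mol = 0.16886 mol
mol N = 2 × 1.183 g N₂ ÷ 28.014 g/mol = 0.084458 mol
mass O = 4.057 − (2.0284 + 0.17021 + 1.1830) = 0.67544 g → mol O = 0.67544 ÷ 15.999 = 0.042217 mol
Divide by the smallest (0.042217 mol): C 4.000, H 4.000, N 2.001, O 1.000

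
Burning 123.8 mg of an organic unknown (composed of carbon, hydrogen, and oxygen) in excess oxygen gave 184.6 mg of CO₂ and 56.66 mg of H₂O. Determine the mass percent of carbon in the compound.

mol C = 0.1846 g CO₂ ÷ 44.009 g/mol = 0.0041946 mol
mol H = 2 × 0.05666 g H₂O ÷ 18.015 g/mol = 0.0062903 mol
mass O = 0.1238 − (0.050381 + 0.0063406) = 0.067078 g → mol O = 0.067078 ÷ 15.999 = 0.0041926 mol
mass % C = 0.050381 g ÷ 0.1238 g × 100%

40.70%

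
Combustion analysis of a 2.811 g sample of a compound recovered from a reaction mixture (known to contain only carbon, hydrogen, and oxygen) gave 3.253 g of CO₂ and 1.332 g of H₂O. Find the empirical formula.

C2H4O3

mol C = 3.253 g CO₂ ÷ 44.009 g/mol = 0.073917 mol
mol H = 2 × 1.332 g H₂O ÷ 18.015 g/mol = 0.14788 mol
mass O = 2.811 − (0.88781 + 0.14906) = 1.7741 g → mol O = 1.7741 ÷ 15.999 = 0.11089 mol
Divide by the smallest (0.073917 mol): C 1.000, H 2.001, O 1.500
Multiplying each by 2 gives whole numbers: C 2.00, H 4.00, O 3.00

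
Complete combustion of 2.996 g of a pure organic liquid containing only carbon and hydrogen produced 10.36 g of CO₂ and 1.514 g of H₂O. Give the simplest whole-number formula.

C7H5

mol C = 10.36 g CO₂ ÷ 44.009 g/mol = 0.23541 mol
mol H = 2 × 1.514 g H₂O ÷ 18.015 g/mol = 0.16808 mol
Divide by the smallest (0.16808 mol): C 1.401, H 1.000
Multiplying each by 5 gives whole numbers: C 7.00, H 5.00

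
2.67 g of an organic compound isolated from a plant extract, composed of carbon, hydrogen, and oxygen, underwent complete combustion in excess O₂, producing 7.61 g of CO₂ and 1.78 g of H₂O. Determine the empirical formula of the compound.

C7H8O

mol C = 7.61 g CO₂ ÷ 44.009 g/mol = 0.1729 mol
mol H = 2 × 1.78 g H₂O ÷ 18.015 g/mol = 0.1976 mol
mass O = 2.67 − (2.077 + 0.1992) = 0.3939 g → mol O = 0.3939 ÷ 15.999 = 0.02462 mol
Divide by the smallest (0.02462 mol): C 7.024, H 8.027, O 1.000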